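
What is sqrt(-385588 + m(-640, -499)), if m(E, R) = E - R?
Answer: I*sqrt(385729) ≈ 621.07*I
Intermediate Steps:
sqrt(-385588 + m(-640, -499)) = sqrt(-385588 + (-640 - 1*(-499))) = sqrt(-385588 + (-640 + 499)) = sqrt(-385588 - 141) = sqrt(-385729) = I*sqrt(385729)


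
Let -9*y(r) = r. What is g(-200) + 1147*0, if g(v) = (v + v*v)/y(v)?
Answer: 1791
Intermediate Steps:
y(r) = -r/9
g(v) = -9*(v + v**2)/v (g(v) = (v + v*v)/((-v/9)) = (v + v**2)*(-9/v) = -9*(v + v**2)/v)
g(-200) + 1147*0 = (-9 - 9*(-200)) + 1147*0 = (-9 + 1800) + 0 = 1791 + 0 = 1791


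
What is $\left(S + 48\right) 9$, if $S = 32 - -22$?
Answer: $918$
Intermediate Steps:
$S = 54$ ($S = 32 + 22 = 54$)
$\left(S + 48\right) 9 = \left(54 + 48\right) 9 = 102 \cdot 9 = 918$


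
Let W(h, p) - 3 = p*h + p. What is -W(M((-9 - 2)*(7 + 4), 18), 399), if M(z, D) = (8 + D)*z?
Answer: 1254852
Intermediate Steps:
M(z, D) = z*(8 + D)
W(h, p) = 3 + p + h*p (W(h, p) = 3 + (p*h + p) = 3 + (h*p + p) = 3 + (p + h*p) = 3 + p + h*p)
-W(M((-9 - 2)*(7 + 4), 18), 399) = -(3 + 399 + (((-9 - 2)*(7 + 4))*(8 + 18))*399) = -(3 + 399 + (-11*11*26)*399) = -(3 + 399 - 121*26*399) = -(3 + 399 - 3146*399) = -(3 + 399 - 1255254) = -1*(-1254852) = 1254852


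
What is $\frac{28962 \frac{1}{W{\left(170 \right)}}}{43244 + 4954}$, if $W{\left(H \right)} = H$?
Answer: $\frac{4827}{1365610} \approx 0.0035347$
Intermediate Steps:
$\frac{28962 \frac{1}{W{\left(170 \right)}}}{43244 + 4954} = \frac{28962 \cdot \frac{1}{170}}{43244 + 4954} = \frac{28962 \cdot \frac{1}{170}}{48198} = \frac{14481}{85} \cdot \frac{1}{48198} = \frac{4827}{1365610}$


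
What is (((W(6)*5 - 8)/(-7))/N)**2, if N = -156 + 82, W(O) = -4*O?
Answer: 4096/67081 ≈ 0.061060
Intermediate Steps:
N = -74
(((W(6)*5 - 8)/(-7))/N)**2 = (((-4*6*5 - 8)/(-7))/(-74))**2 = (((-24*5 - 8)*(-1/7))*(-1/74))**2 = (((-120 - 8)*(-1/7))*(-1/74))**2 = (-128*(-1/7)*(-1/74))**2 = ((128/7)*(-1/74))**2 = (-64/259)**2 = 4096/67081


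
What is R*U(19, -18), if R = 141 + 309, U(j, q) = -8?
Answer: -3600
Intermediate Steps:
R = 450
R*U(19, -18) = 450*(-8) = -3600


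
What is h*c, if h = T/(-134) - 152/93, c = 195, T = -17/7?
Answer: -9164675/29078 ≈ -315.18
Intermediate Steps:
T = -17/7 (T = -17*⅐ = -17/7 ≈ -2.4286)
h = -140995/87234 (h = -17/7/(-134) - 152/93 = -17/7*(-1/134) - 152*1/93 = 17/938 - 152/93 = -140995/87234 ≈ -1.6163)
h*c = -140995/87234*195 = -9164675/29078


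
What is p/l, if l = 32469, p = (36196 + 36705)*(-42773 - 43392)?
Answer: -6281514665/32469 ≈ -1.9346e+5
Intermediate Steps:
p = -6281514665 (p = 72901*(-86165) = -6281514665)
p/l = -6281514665/32469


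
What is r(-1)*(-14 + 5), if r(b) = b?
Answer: 9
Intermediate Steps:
r(-1)*(-14 + 5) = -(-14 + 5) = -1*(-9) = 9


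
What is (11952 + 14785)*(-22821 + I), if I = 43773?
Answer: 560193624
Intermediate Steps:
(11952 + 14785)*(-22821 + I) = (11952 + 14785)*(-22821 + 43773) = 26737*20952 = 560193624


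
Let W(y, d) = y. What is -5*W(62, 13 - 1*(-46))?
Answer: -310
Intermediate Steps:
-5*W(62, 13 - 1*(-46)) = -5*62 = -310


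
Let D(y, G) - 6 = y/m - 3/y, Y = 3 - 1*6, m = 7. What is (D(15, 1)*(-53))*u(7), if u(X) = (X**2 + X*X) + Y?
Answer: -279946/7 ≈ -39992.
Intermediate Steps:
Y = -3 (Y = 3 - 6 = -3)
D(y, G) = 6 - 3/y + y/7 (D(y, G) = 6 + (y/7 - 3/y) = 6 + (-3/y + y/7) = 6 - 3/y + y/7)
u(X) = -3 + 2*X**2 (u(X) = (X**2 + X*X) - 3 = (X**2 + X**2) - 3 = 2*X**2 - 3 = -3 + 2*X**2)
(D(15, 1)*(-53))*u(7) = ((6 - 3/15 + (1/7)*15)*(-53))*(-3 + 2*7**2) = ((6 - 3*1/15 + 15/7)*(-53))*(-3 + 2*49) = ((6 - 1/5 + 15/7)*(-53))*(-3 + 98) = ((278/35)*(-53))*95 = -14734/35*95 = -279946/7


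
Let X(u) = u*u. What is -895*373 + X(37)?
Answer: -332466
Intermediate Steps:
X(u) = u**2
-895*373 + X(37) = -895*373 + 37**2 = -333835 + 1369 = -332466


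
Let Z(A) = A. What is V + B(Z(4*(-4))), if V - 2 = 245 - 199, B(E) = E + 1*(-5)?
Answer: 27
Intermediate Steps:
B(E) = -5 + E (B(E) = E - 5 = -5 + E)
V = 48 (V = 2 + (245 - 199) = 2 + 46 = 48)
V + B(Z(4*(-4))) = 48 + (-5 + 4*(-4)) = 48 + (-5 - 16) = 48 - 21 = 27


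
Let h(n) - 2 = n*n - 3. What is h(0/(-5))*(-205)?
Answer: 205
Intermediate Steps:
h(n) = -1 + n**2 (h(n) = 2 + (n*n - 3) = 2 + (n**2 - 3) = 2 + (-3 + n**2) = -1 + n**2)
h(0/(-5))*(-205) = (-1 + (0/(-5))**2)*(-205) = (-1 + (0*(-1/5))**2)*(-205) = (-1 + 0**2)*(-205) = (-1 + 0)*(-205) = -1*(-205) = 205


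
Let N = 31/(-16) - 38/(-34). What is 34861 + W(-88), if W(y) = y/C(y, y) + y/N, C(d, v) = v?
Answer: 7798162/223 ≈ 34969.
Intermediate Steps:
N = -223/272 (N = 31*(-1/16) - 38*(-1/34) = -31/16 + 19/17 = -223/272 ≈ -0.81985)
W(y) = 1 - 272*y/223 (W(y) = y/y + y/(-223/272) = 1 + y*(-272/223) = 1 - 272*y/223)
34861 + W(-88) = 34861 + (1 - 272/223*(-88)) = 34861 + (1 + 23936/223) = 34861 + 24159/223 = 7798162/223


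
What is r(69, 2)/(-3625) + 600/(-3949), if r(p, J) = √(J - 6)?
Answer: -600/3949 - 2*I/3625 ≈ -0.15194 - 0.00055172*I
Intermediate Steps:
r(p, J) = √(-6 + J)
r(69, 2)/(-3625) + 600/(-3949) = √(-6 + 2)/(-3625) + 600/(-3949) = √(-4)*(-1/3625) + 600*(-1/3949) = (2*I)*(-1/3625) - 600/3949 = -2*I/3625 - 600/3949 = -600/3949 - 2*I/3625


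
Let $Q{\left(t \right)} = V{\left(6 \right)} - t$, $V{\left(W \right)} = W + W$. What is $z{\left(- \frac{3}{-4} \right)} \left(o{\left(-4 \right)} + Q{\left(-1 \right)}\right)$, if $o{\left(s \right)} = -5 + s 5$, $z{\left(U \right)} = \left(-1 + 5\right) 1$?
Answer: $-48$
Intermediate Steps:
$V{\left(W \right)} = 2 W$
$z{\left(U \right)} = 4$ ($z{\left(U \right)} = 4 \cdot 1 = 4$)
$o{\left(s \right)} = -5 + 5 s$
$Q{\left(t \right)} = 12 - t$ ($Q{\left(t \right)} = 2 \cdot 6 - t = 12 - t$)
$z{\left(- \frac{3}{-4} \right)} \left(o{\left(-4 \right)} + Q{\left(-1 \right)}\right) = 4 \left(\left(-5 + 5 \left(-4\right)\right) + \left(12 - -1\right)\right) = 4 \left(\left(-5 - 20\right) + \left(12 + 1\right)\right) = 4 \left(-25 + 13\right) = 4 \left(-12\right) = -48$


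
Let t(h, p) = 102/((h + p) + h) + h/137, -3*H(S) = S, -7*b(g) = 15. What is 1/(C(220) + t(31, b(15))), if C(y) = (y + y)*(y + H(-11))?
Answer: 172209/16947994141 ≈ 1.0161e-5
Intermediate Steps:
b(g) = -15/7 (b(g) = -1/7*15 = -15/7)
H(S) = -S/3
t(h, p) = 102/(p + 2*h) + h/137 (t(h, p) = 102/(p + 2*h) + h*(1/137) = 102/(p + 2*h) + h/137)
C(y) = 2*y*(11/3 + y) (C(y) = (y + y)*(y - 1/3*(-11)) = (2*y)*(y + 11/3) = (2*y)*(11/3 + y) = 2*y*(11/3 + y))
1/(C(220) + t(31, b(15))) = 1/((2/3)*220*(11 + 3*220) + (13974 + 2*31**2 + 31*(-15/7))/(137*(-15/7 + 2*31))) = 1/((2/3)*220*(11 + 660) + (13974 + 2*961 - 465/7)/(137*(-15/7 + 62))) = 1/((2/3)*220*671 + (13974 + 1922 - 465/7)/(137*(419/7))) = 1/(295240/3 + (1/137)*(7/419)*(110807/7)) = 1/(295240/3 + 110807/57403) = 1/(16947994141/172209) = 172209/16947994141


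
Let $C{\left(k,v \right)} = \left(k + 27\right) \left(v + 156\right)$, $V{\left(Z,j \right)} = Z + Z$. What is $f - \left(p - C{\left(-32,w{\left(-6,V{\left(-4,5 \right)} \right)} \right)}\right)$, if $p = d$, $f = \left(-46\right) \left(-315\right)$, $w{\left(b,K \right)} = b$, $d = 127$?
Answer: $13613$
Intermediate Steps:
$V{\left(Z,j \right)} = 2 Z$
$f = 14490$
$C{\left(k,v \right)} = \left(27 + k\right) \left(156 + v\right)$
$p = 127$
$f - \left(p - C{\left(-32,w{\left(-6,V{\left(-4,5 \right)} \right)} \right)}\right) = 14490 + \left(\left(4212 + 27 \left(-6\right) + 156 \left(-32\right) - -192\right) - 127\right) = 14490 + \left(\left(4212 - 162 - 4992 + 192\right) - 127\right) = 14490 - 877 = 13613$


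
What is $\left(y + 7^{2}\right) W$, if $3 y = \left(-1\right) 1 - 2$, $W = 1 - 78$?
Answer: $-3696$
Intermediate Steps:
$W = -77$ ($W = 1 - 78 = -77$)
$y = -1$ ($y = \frac{\left(-1\right) 1 - 2}{3} = \frac{-1 - 2}{3} = \frac{1}{3} \left(-3\right) = -1$)
$\left(y + 7^{2}\right) W = \left(-1 + 7^{2}\right) \left(-77\right) = \left(-1 + 49\right) \left(-77\right) = 48 \left(-77\right) = -3696$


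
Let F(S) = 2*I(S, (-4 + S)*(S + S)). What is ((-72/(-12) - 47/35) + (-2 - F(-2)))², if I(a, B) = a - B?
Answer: 3659569/1225 ≈ 2987.4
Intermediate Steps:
F(S) = 2*S - 4*S*(-4 + S) (F(S) = 2*(S - (-4 + S)*(S + S)) = 2*(S - (-4 + S)*2*S) = 2*(S - 2*S*(-4 + S)) = 2*S - 4*S*(-4 + S))
((-72/(-12) - 47/35) + (-2 - F(-2)))² = ((-72/(-12) - 47/35) + (-2 - 2*(-2)*(9 - 2*(-2))))² = ((-72*(-1/12) - 47*1/35) + (-2 - 2*(-2)*(9 + 4)))² = ((6 - 47/35) + (-2 - 2*(-2)*13))² = (163/35 + (-2 - 1*(-52)))² = (163/35 + (-2 + 52))² = (163/35 + 50)² = (1913/35)² = 3659569/1225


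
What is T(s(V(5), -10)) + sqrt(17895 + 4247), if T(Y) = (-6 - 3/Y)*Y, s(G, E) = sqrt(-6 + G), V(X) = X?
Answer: -3 + sqrt(22142) - 6*I ≈ 145.8 - 6.0*I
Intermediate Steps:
T(Y) = Y*(-6 - 3/Y)
T(s(V(5), -10)) + sqrt(17895 + 4247) = (-3 - 6*sqrt(-6 + 5)) + sqrt(17895 + 4247) = (-3 - 6*I) + sqrt(22142) = -3 + sqrt(22142) - 6*I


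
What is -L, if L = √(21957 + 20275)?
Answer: -2*√10558 ≈ -205.50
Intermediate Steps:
L = 2*√10558 (L = √42232 = 2*√10558 ≈ 205.50)
-L = -2*√10558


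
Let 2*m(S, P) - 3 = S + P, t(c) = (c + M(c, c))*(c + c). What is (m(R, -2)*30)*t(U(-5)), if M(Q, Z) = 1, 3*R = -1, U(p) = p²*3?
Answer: 114000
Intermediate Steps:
U(p) = 3*p²
R = -⅓ (R = (⅓)*(-1) = -⅓ ≈ -0.33333)
t(c) = 2*c*(1 + c) (t(c) = (c + 1)*(c + c) = (1 + c)*(2*c) = 2*c*(1 + c))
m(S, P) = 3/2 + P/2 + S/2 (m(S, P) = 3/2 + (S + P)/2 = 3/2 + (P + S)/2 = 3/2 + (P/2 + S/2) = 3/2 + P/2 + S/2)
(m(R, -2)*30)*t(U(-5)) = ((3/2 + (½)*(-2) + (½)*(-⅓))*30)*(2*(3*(-5)²)*(1 + 3*(-5)²)) = ((3/2 - 1 - ⅙)*30)*(2*(3*25)*(1 + 3*25)) = ((⅓)*30)*(2*75*(1 + 75)) = 10*(2*75*76) = 10*11400 = 114000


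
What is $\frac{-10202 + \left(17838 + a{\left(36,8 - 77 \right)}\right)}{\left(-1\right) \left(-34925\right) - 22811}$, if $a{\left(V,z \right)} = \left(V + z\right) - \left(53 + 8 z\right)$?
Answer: $\frac{4051}{6057} \approx 0.66881$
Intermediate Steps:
$a{\left(V,z \right)} = -53 + V - 7 z$ ($a{\left(V,z \right)} = \left(V + z\right) - \left(53 + 8 z\right) = -53 + V - 7 z$)
$\frac{-10202 + \left(17838 + a{\left(36,8 - 77 \right)}\right)}{\left(-1\right) \left(-34925\right) - 22811} = \frac{-10202 + \left(17838 - \left(17 + 7 \left(8 - 77\right)\right)\right)}{\left(-1\right) \left(-34925\right) - 22811} = \frac{-10202 + \left(17838 - \left(17 + 7 \left(8 - 77\right)\right)\right)}{34925 - 22811} = \frac{-10202 + \left(17838 - -466\right)}{12114} = \left(-10202 + \left(17838 + \left(-53 + 36 + 483\right)\right)\right) \frac{1}{12114} = \left(-10202 + \left(17838 + 466\right)\right) \frac{1}{12114} = \left(-10202 + 18304\right) \frac{1}{12114} = 8102 \cdot \frac{1}{12114} = \frac{4051}{6057}$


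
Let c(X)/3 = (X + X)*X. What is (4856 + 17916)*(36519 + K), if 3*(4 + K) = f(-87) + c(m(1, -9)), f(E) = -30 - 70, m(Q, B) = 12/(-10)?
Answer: 62311957252/75 ≈ 8.3083e+8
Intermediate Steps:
m(Q, B) = -6/5 (m(Q, B) = 12*(-⅒) = -6/5)
f(E) = -100
c(X) = 6*X² (c(X) = 3*((X + X)*X) = 3*((2*X)*X) = 3*(2*X²) = 6*X²)
K = -2584/75 (K = -4 + (-100 + 6*(-6/5)²)/3 = -4 + (-100 + 6*(36/25))/3 = -4 + (-100 + 216/25)/3 = -4 + (⅓)*(-2284/25) = -4 - 2284/75 = -2584/75 ≈ -34.453)
(4856 + 17916)*(36519 + K) = (4856 + 17916)*(36519 - 2584/75) = 22772*(2736341/75) = 62311957252/75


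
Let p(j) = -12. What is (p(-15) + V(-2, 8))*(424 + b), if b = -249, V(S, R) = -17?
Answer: -5075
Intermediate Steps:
(p(-15) + V(-2, 8))*(424 + b) = (-12 - 17)*(424 - 249) = -29*175 = -5075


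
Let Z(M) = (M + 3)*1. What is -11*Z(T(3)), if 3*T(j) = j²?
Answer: -66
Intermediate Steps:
T(j) = j²/3
Z(M) = 3 + M (Z(M) = (3 + M)*1 = 3 + M)
-11*Z(T(3)) = -11*(3 + (⅓)*3²) = -11*(3 + (⅓)*9) = -11*(3 + 3) = -11*6 = -66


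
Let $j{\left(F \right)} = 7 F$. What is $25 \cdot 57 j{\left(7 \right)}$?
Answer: $69825$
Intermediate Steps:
$25 \cdot 57 j{\left(7 \right)} = 25 \cdot 57 \cdot 7 \cdot 7 = 1425 \cdot 49 = 69825$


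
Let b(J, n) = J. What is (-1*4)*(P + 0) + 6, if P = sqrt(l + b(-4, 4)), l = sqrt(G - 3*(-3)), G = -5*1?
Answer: 6 - 4*I*sqrt(2) ≈ 6.0 - 5.6569*I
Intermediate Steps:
G = -5
l = 2 (l = sqrt(-5 - 3*(-3)) = sqrt(-5 + 9) = sqrt(4) = 2)
P = I*sqrt(2) (P = sqrt(2 - 4) = sqrt(-2) = I*sqrt(2) ≈ 1.4142*I)
(-1*4)*(P + 0) + 6 = (-1*4)*(I*sqrt(2) + 0) + 6 = -4*I*sqrt(2) + 6 = 6 - 4*I*sqrt(2)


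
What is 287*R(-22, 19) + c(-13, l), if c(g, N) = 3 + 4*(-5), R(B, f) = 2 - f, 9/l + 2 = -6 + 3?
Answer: -4896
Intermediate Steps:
l = -9/5 (l = 9/(-2 + (-6 + 3)) = 9/(-2 - 3) = 9/(-5) = 9*(-⅕) = -9/5 ≈ -1.8000)
c(g, N) = -17 (c(g, N) = 3 - 20 = -17)
287*R(-22, 19) + c(-13, l) = 287*(2 - 1*19) - 17 = 287*(2 - 19) - 17 = 287*(-17) - 17 = -4879 - 17 = -4896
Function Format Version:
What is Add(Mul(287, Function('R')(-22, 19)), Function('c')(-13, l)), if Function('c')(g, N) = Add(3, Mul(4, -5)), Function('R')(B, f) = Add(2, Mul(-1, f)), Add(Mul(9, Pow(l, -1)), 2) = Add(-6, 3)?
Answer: -4896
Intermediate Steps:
l = Rational(-9, 5) (l = Mul(9, Pow(Add(-2, Add(-6, 3)), -1)) = Mul(9, Pow(Add(-2, -3), -1)) = Mul(9, Pow(-5, -1)) = Mul(9, Rational(-1, 5)) = Rational(-9, 5) ≈ -1.8000)
Function('c')(g, N) = -17 (Function('c')(g, N) = Add(3, -20) = -17)
Add(Mul(287, Function('R')(-22, 19)), Function('c')(-13, l)) = Add(Mul(287, Add(2, Mul(-1, 19))), -17) = Add(Mul(287, Add(2, -19)), -17) = Add(Mul(287, -17), -17) = Add(-4879, -17) = -4896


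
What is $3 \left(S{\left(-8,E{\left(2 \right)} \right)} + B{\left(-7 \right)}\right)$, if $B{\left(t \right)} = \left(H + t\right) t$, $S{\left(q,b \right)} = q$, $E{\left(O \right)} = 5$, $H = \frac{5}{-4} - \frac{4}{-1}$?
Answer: $\frac{261}{4} \approx 65.25$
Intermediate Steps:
$H = \frac{11}{4}$ ($H = 5 \left(- \frac{1}{4}\right) - -4 = - \frac{5}{4} + 4 = \frac{11}{4} \approx 2.75$)
$B{\left(t \right)} = t \left(\frac{11}{4} + t\right)$ ($B{\left(t \right)} = \left(\frac{11}{4} + t\right) t = t \left(\frac{11}{4} + t\right)$)
$3 \left(S{\left(-8,E{\left(2 \right)} \right)} + B{\left(-7 \right)}\right) = 3 \left(-8 + \frac{1}{4} \left(-7\right) \left(11 + 4 \left(-7\right)\right)\right) = 3 \left(-8 + \frac{1}{4} \left(-7\right) \left(11 - 28\right)\right) = 3 \left(-8 + \frac{1}{4} \left(-7\right) \left(-17\right)\right) = 3 \left(-8 + \frac{119}{4}\right) = 3 \cdot \frac{87}{4} = \frac{261}{4}$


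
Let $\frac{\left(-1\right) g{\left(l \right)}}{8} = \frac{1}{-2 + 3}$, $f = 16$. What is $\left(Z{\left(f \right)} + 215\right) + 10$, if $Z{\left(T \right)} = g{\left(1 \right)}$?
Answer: $217$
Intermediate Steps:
$g{\left(l \right)} = -8$ ($g{\left(l \right)} = - \frac{8}{-2 + 3} = - \frac{8}{1} = \left(-8\right) 1 = -8$)
$Z{\left(T \right)} = -8$
$\left(Z{\left(f \right)} + 215\right) + 10 = \left(-8 + 215\right) + 10 = 207 + 10 = 217$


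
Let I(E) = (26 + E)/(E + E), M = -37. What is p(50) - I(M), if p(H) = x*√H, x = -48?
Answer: -11/74 - 240*√2 ≈ -339.56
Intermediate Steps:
I(E) = (26 + E)/(2*E) (I(E) = (26 + E)/((2*E)) = (26 + E)*(1/(2*E)) = (26 + E)/(2*E))
p(H) = -48*√H
p(50) - I(M) = -240*√2 - (26 - 37)/(2*(-37)) = -240*√2 - (-1)*(-11)/(2*37) = -240*√2 - 1*11/74 = -240*√2 - 11/74 = -11/74 - 240*√2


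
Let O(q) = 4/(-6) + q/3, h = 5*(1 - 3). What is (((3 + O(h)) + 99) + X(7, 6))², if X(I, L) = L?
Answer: 10816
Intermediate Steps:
h = -10 (h = 5*(-2) = -10)
O(q) = -⅔ + q/3 (O(q) = 4*(-⅙) + q*(⅓) = -⅔ + q/3)
(((3 + O(h)) + 99) + X(7, 6))² = (((3 + (-⅔ + (⅓)*(-10))) + 99) + 6)² = (((3 + (-⅔ - 10/3)) + 99) + 6)² = (((3 - 4) + 99) + 6)² = ((-1 + 99) + 6)² = (98 + 6)² = 104² = 10816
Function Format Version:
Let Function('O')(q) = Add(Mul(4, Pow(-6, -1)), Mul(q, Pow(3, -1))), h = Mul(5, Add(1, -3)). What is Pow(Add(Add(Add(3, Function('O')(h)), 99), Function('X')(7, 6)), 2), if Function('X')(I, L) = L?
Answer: 10816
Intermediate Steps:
h = -10 (h = Mul(5, -2) = -10)
Function('O')(q) = Add(Rational(-2, 3), Mul(Rational(1, 3), q)) (Function('O')(q) = Add(Mul(4, Rational(-1, 6)), Mul(q, Rational(1, 3))) = Add(Rational(-2, 3), Mul(Rational(1, 3), q)))
Pow(Add(Add(Add(3, Function('O')(h)), 99), Function('X')(7, 6)), 2) = Pow(Add(Add(Add(3, Add(Rational(-2, 3), Mul(Rational(1, 3), -10))), 99), 6), 2) = Pow(Add(Add(Add(3, Add(Rational(-2, 3), Rational(-10, 3))), 99), 6), 2) = Pow(Add(Add(Add(3, -4), 99), 6), 2) = Pow(Add(Add(-1, 99), 6), 2) = Pow(Add(98, 6), 2) = Pow(104, 2) = 10816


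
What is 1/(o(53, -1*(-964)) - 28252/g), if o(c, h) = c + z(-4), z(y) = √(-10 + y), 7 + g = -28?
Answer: 21505/18498951 - 25*I*√14/18498951 ≈ 0.0011625 - 5.0566e-6*I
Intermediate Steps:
g = -35 (g = -7 - 28 = -35)
o(c, h) = c + I*√14 (o(c, h) = c + √(-10 - 4) = c + √(-14) = c + I*√14)
1/(o(53, -1*(-964)) - 28252/g) = 1/((53 + I*√14) - 28252/(-35)) = 1/((53 + I*√14) - 28252*(-1)/35) = 1/((53 + I*√14) - 7063*(-4/35)) = 1/((53 + I*√14) + 4036/5) = 1/(4301/5 + I*√14)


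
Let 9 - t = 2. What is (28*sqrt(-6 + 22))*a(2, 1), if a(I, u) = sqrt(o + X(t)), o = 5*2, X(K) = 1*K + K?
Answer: 224*sqrt(6) ≈ 548.69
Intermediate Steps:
t = 7 (t = 9 - 1*2 = 9 - 2 = 7)
X(K) = 2*K (X(K) = K + K = 2*K)
o = 10
a(I, u) = 2*sqrt(6) (a(I, u) = sqrt(10 + 2*7) = sqrt(10 + 14) = sqrt(24) = 2*sqrt(6))
(28*sqrt(-6 + 22))*a(2, 1) = (28*sqrt(-6 + 22))*(2*sqrt(6)) = (28*sqrt(16))*(2*sqrt(6)) = (28*4)*(2*sqrt(6)) = 112*(2*sqrt(6)) = 224*sqrt(6)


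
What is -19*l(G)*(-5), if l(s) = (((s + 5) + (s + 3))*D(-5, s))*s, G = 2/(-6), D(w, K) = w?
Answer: 10450/9 ≈ 1161.1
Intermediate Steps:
G = -1/3 (G = 2*(-1/6) = -1/3 ≈ -0.33333)
l(s) = s*(-40 - 10*s) (l(s) = (((s + 5) + (s + 3))*(-5))*s = (((5 + s) + (3 + s))*(-5))*s = ((8 + 2*s)*(-5))*s = (-40 - 10*s)*s = s*(-40 - 10*s))
-19*l(G)*(-5) = -(-190)*(-1)*(4 - 1/3)/3*(-5) = -(-190)*(-1)*11/(3*3)*(-5) = -19*110/9*(-5) = -2090/9*(-5) = 10450/9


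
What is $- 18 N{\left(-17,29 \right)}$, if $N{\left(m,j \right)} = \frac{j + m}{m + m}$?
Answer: $\frac{108}{17} \approx 6.3529$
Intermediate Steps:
$N{\left(m,j \right)} = \frac{j + m}{2 m}$
$- 18 N{\left(-17,29 \right)} = - 18 \frac{29 - 17}{2 \left(-17\right)} = - 18 \cdot \frac{1}{2} \left(- \frac{1}{17}\right) 12 = \left(-18\right) \left(- \frac{6}{17}\right) = \frac{108}{17}$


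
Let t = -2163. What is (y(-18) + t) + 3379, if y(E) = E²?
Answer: 1540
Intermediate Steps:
(y(-18) + t) + 3379 = ((-18)² - 2163) + 3379 = (324 - 2163) + 3379 = -1839 + 3379 = 1540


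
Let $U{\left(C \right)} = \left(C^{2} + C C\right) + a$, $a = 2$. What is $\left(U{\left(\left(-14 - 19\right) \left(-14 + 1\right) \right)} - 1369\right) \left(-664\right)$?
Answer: $-243498760$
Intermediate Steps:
$U{\left(C \right)} = 2 + 2 C^{2}$ ($U{\left(C \right)} = \left(C^{2} + C C\right) + 2 = \left(C^{2} + C^{2}\right) + 2 = 2 C^{2} + 2 = 2 + 2 C^{2}$)
$\left(U{\left(\left(-14 - 19\right) \left(-14 + 1\right) \right)} - 1369\right) \left(-664\right) = \left(\left(2 + 2 \left(\left(-14 - 19\right) \left(-14 + 1\right)\right)^{2}\right) - 1369\right) \left(-664\right) = \left(\left(2 + 2 \left(\left(-33\right) \left(-13\right)\right)^{2}\right) - 1369\right) \left(-664\right) = \left(\left(2 + 2 \cdot 429^{2}\right) - 1369\right) \left(-664\right) = \left(\left(2 + 2 \cdot 184041\right) - 1369\right) \left(-664\right) = \left(\left(2 + 368082\right) - 1369\right) \left(-664\right) = \left(368084 - 1369\right) \left(-664\right) = 366715 \left(-664\right) = -243498760$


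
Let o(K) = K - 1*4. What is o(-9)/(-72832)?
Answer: 13/72832 ≈ 0.00017849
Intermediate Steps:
o(K) = -4 + K (o(K) = K - 4 = -4 + K)
o(-9)/(-72832) = (-4 - 9)/(-72832) = -13*(-1/72832) = 13/72832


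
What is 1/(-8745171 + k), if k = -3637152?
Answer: -1/12382323 ≈ -8.0760e-8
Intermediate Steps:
1/(-8745171 + k) = 1/(-8745171 - 3637152) = 1/(-12382323) = -1/12382323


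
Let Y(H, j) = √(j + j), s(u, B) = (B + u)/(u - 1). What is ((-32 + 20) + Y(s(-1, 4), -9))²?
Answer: 126 - 72*I*√2 ≈ 126.0 - 101.82*I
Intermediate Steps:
s(u, B) = (B + u)/(-1 + u)
Y(H, j) = √2*√j (Y(H, j) = √(2*j) = √2*√j)
((-32 + 20) + Y(s(-1, 4), -9))² = ((-32 + 20) + √2*√(-9))² = (-12 + √2*(3*I))² = (-12 + 3*I*√2)²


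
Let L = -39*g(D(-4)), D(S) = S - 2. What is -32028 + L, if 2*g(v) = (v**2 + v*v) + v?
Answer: -33315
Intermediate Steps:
D(S) = -2 + S
g(v) = v**2 + v/2 (g(v) = ((v**2 + v*v) + v)/2 = ((v**2 + v**2) + v)/2 = (2*v**2 + v)/2 = (v + 2*v**2)/2 = v**2 + v/2)
L = -1287 (L = -39*(-2 - 4)*(1/2 + (-2 - 4)) = -(-234)*(1/2 - 6) = -(-234)*(-11)/2 = -39*33 = -1287)
-32028 + L = -32028 - 1287 = -33315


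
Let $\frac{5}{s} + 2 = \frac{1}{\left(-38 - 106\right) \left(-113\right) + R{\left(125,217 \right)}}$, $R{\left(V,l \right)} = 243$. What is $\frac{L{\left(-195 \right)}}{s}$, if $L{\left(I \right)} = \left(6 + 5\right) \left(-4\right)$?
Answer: $\frac{1453276}{82575} \approx 17.599$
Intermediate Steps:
$L{\left(I \right)} = -44$ ($L{\left(I \right)} = 11 \left(-4\right) = -44$)
$s = - \frac{82575}{33029}$ ($s = \frac{5}{-2 + \frac{1}{\left(-38 - 106\right) \left(-113\right) + 243}} = \frac{5}{-2 + \frac{1}{\left(-144\right) \left(-113\right) + 243}} = \frac{5}{-2 + \frac{1}{16272 + 243}} = \frac{5}{-2 + \frac{1}{16515}} = \frac{5}{- \frac{33029}{16515}} = 5 \left(- \frac{16515}{33029}\right) = - \frac{82575}{33029} \approx -2.5001$)
$\frac{L{\left(-195 \right)}}{s} = - \frac{44}{- \frac{82575}{33029}} = \left(-44\right) \left(- \frac{33029}{82575}\right) = \frac{1453276}{82575}$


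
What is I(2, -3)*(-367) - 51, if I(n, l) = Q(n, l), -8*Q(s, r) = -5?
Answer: -2243/8 ≈ -280.38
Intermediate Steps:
Q(s, r) = 5/8 (Q(s, r) = -⅛*(-5) = 5/8)
I(n, l) = 5/8
I(2, -3)*(-367) - 51 = (5/8)*(-367) - 51 = -1835/8 - 51 = -2243/8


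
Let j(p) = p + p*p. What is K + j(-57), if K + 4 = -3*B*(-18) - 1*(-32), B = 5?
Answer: 3490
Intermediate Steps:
j(p) = p + p²
K = 298 (K = -4 + (-3*5*(-18) - 1*(-32)) = -4 + (-15*(-18) + 32) = -4 + (270 + 32) = -4 + 302 = 298)
K + j(-57) = 298 - 57*(1 - 57) = 298 - 57*(-56) = 298 + 3192 = 3490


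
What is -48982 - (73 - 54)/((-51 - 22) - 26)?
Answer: -4849199/99 ≈ -48982.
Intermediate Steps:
-48982 - (73 - 54)/((-51 - 22) - 26) = -48982 - 19/(-73 - 26) = -48982 - 19/(-99) = -48982 - 19*(-1)/99 = -48982 - 1*(-19/99) = -48982 + 19/99 = -4849199/99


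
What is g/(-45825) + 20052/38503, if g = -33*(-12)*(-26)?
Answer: 33725892/45241025 ≈ 0.74547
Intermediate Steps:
g = -10296 (g = 396*(-26) = -10296)
g/(-45825) + 20052/38503 = -10296/(-45825) + 20052/38503 = -10296*(-1/45825) + 20052*(1/38503) = 264/1175 + 20052/38503 = 33725892/45241025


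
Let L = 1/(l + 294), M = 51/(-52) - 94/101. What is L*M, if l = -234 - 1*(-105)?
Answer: -10039/866580 ≈ -0.011585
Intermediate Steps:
l = -129 (l = -234 + 105 = -129)
M = -10039/5252 (M = 51*(-1/52) - 94*1/101 = -51/52 - 94/101 = -10039/5252 ≈ -1.9115)
L = 1/165 (L = 1/(-129 + 294) = 1/165 ≈ 0.0060606)
L*M = (1/165)*(-10039/5252) = -10039/866580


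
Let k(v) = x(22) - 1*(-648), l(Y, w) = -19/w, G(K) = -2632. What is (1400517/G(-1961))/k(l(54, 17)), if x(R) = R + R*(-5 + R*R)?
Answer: -466839/9833152 ≈ -0.047476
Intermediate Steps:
x(R) = R + R*(-5 + R²)
k(v) = 11208 (k(v) = 22*(-4 + 22²) - 1*(-648) = 22*(-4 + 484) + 648 = 22*480 + 648 = 10560 + 648 = 11208)
(1400517/G(-1961))/k(l(54, 17)) = (1400517/(-2632))/11208 = (1400517*(-1/2632))*(1/11208) = -1400517/2632*1/11208 = -466839/9833152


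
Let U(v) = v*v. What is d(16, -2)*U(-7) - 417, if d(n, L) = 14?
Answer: 269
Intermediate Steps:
U(v) = v²
d(16, -2)*U(-7) - 417 = 14*(-7)² - 417 = 14*49 - 417 = 686 - 417 = 269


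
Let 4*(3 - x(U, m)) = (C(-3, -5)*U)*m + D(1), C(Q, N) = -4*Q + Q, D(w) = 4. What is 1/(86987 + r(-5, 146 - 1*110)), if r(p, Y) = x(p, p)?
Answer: 4/347731 ≈ 1.1503e-5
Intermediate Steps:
C(Q, N) = -3*Q
x(U, m) = 2 - 9*U*m/4 (x(U, m) = 3 - (((-3*(-3))*U)*m + 4)/4 = 3 - ((9*U)*m + 4)/4 = 3 - (9*U*m + 4)/4 = 3 - (4 + 9*U*m)/4 = 3 + (-1 - 9*U*m/4) = 2 - 9*U*m/4)
r(p, Y) = 2 - 9*p²/4 (r(p, Y) = 2 - 9*p*p/4 = 2 - 9*p²/4)
1/(86987 + r(-5, 146 - 1*110)) = 1/(86987 + (2 - 9/4*(-5)²)) = 1/(86987 + (2 - 9/4*25)) = 1/(86987 + (2 - 225/4)) = 1/(86987 - 217/4) = 1/(347731/4) = 4/347731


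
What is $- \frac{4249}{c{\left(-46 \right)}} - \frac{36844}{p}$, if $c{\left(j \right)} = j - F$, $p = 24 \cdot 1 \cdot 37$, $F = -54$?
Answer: $- \frac{508483}{888} \approx -572.62$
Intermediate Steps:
$p = 888$ ($p = 24 \cdot 37 = 888$)
$c{\left(j \right)} = 54 + j$ ($c{\left(j \right)} = j - -54 = j + 54 = 54 + j$)
$- \frac{4249}{c{\left(-46 \right)}} - \frac{36844}{p} = - \frac{4249}{54 - 46} - \frac{36844}{888} = - \frac{4249}{8} - \frac{9211}{222} = - \frac{508483}{888}$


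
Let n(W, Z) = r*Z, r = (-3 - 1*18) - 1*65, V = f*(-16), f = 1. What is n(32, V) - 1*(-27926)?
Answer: 29302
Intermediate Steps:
V = -16 (V = 1*(-16) = -16)
r = -86 (r = (-3 - 18) - 65 = -21 - 65 = -86)
n(W, Z) = -86*Z
n(32, V) - 1*(-27926) = -86*(-16) - 1*(-27926) = 1376 + 27926 = 29302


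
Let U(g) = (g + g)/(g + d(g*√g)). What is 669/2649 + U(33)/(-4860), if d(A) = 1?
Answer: 6131707/24317820 ≈ 0.25215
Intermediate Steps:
U(g) = 2*g/(1 + g) (U(g) = (g + g)/(g + 1) = (2*g)/(1 + g) = 2*g/(1 + g))
669/2649 + U(33)/(-4860) = 669/2649 + (2*33/(1 + 33))/(-4860) = 669*(1/2649) + (2*33/34)*(-1/4860) = 223/883 + (2*33*(1/34))*(-1/4860) = 223/883 + (33/17)*(-1/4860) = 223/883 - 11/27540 = 6131707/24317820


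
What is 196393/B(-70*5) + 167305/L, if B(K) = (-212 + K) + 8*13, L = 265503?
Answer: -52066304989/121600374 ≈ -428.18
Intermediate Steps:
B(K) = -108 + K (B(K) = (-212 + K) + 104 = -108 + K)
196393/B(-70*5) + 167305/L = 196393/(-108 - 70*5) + 167305/265503 = 196393/(-108 - 350) + 167305*(1/265503) = 196393/(-458) + 167305/265503 = 196393*(-1/458) + 167305/265503 = -196393/458 + 167305/265503 = -52066304989/121600374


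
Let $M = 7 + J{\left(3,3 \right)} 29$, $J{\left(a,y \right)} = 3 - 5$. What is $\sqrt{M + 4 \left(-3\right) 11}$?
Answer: $i \sqrt{183} \approx 13.528 i$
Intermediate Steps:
$J{\left(a,y \right)} = -2$ ($J{\left(a,y \right)} = 3 - 5 = -2$)
$M = -51$ ($M = 7 - 58 = -51$)
$\sqrt{M + 4 \left(-3\right) 11} = \sqrt{-51 + 4 \left(-3\right) 11} = \sqrt{-51 - 132} = \sqrt{-183} = i \sqrt{183}$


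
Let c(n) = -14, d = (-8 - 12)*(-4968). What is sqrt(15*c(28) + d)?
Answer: 5*sqrt(3966) ≈ 314.88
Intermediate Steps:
d = 99360 (d = -20*(-4968) = 99360)
sqrt(15*c(28) + d) = sqrt(15*(-14) + 99360) = sqrt(-210 + 99360) = sqrt(99150) = 5*sqrt(3966)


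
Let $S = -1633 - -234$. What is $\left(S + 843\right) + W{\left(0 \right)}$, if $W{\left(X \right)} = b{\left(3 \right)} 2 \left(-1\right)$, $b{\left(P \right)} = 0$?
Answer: $-556$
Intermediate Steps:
$S = -1399$ ($S = -1633 + 234 = -1399$)
$W{\left(X \right)} = 0$ ($W{\left(X \right)} = 0 \cdot 2 \left(-1\right) = 0 \left(-1\right) = 0$)
$\left(S + 843\right) + W{\left(0 \right)} = \left(-1399 + 843\right) + 0 = -556 + 0 = -556$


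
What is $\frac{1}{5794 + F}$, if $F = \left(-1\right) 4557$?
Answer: $\frac{1}{1237} \approx 0.00080841$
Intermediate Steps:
$F = -4557$
$\frac{1}{5794 + F} = \frac{1}{5794 - 4557} = \frac{1}{1237}$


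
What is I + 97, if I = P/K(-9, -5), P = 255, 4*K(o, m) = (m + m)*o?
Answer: 325/3 ≈ 108.33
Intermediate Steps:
K(o, m) = m*o/2 (K(o, m) = ((m + m)*o)/4 = ((2*m)*o)/4 = (2*m*o)/4 = m*o/2)
I = 34/3 (I = 255/(((½)*(-5)*(-9))) = 255/(45/2) = 255*(2/45) = 34/3 ≈ 11.333)
I + 97 = 34/3 + 97 = 325/3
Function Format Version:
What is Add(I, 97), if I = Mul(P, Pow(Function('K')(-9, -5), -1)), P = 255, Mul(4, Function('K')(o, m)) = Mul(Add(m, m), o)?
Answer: Rational(325, 3) ≈ 108.33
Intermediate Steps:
Function('K')(o, m) = Mul(Rational(1, 2), m, o) (Function('K')(o, m) = Mul(Rational(1, 4), Mul(Add(m, m), o)) = Mul(Rational(1, 4), Mul(Mul(2, m), o)) = Mul(Rational(1, 4), Mul(2, m, o)) = Mul(Rational(1, 2), m, o))
I = Rational(34, 3) (I = Mul(255, Pow(Mul(Rational(1, 2), -5, -9), -1)) = Mul(255, Pow(Rational(45, 2), -1)) = Mul(255, Rational(2, 45)) = Rational(34, 3) ≈ 11.333)
Add(I, 97) = Add(Rational(34, 3), 97) = Rational(325, 3)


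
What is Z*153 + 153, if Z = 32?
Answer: 5049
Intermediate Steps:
Z*153 + 153 = 32*153 + 153 = 4896 + 153 = 5049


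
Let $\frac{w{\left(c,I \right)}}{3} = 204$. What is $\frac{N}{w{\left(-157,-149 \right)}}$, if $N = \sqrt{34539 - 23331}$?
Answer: $\frac{\sqrt{2802}}{306} \approx 0.17299$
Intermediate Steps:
$N = 2 \sqrt{2802}$ ($N = \sqrt{11208} = 2 \sqrt{2802} \approx 105.87$)
$w{\left(c,I \right)} = 612$ ($w{\left(c,I \right)} = 3 \cdot 204 = 612$)
$\frac{N}{w{\left(-157,-149 \right)}} = \frac{2 \sqrt{2802}}{612} = 2 \sqrt{2802} \cdot \frac{1}{612} = \frac{\sqrt{2802}}{306}$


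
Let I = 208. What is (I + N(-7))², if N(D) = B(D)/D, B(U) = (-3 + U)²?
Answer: 1838736/49 ≈ 37525.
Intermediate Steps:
N(D) = (-3 + D)²/D
(I + N(-7))² = (208 + (-3 - 7)²/(-7))² = (208 - ⅐*(-10)²)² = (208 - ⅐*100)² = (208 - 100/7)² = (1356/7)² = 1838736/49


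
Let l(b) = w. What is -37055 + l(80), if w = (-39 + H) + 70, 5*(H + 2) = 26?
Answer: -185104/5 ≈ -37021.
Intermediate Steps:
H = 16/5 (H = -2 + (1/5)*26 = -2 + 26/5 = 16/5 ≈ 3.2000)
w = 171/5 (w = (-39 + 16/5) + 70 = -179/5 + 70 = 171/5 ≈ 34.200)
l(b) = 171/5
-37055 + l(80) = -37055 + 171/5 = -185104/5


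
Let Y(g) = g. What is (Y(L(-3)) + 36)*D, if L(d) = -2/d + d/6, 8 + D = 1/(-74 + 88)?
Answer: -1147/4 ≈ -286.75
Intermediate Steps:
D = -111/14 (D = -8 + 1/(-74 + 88) = -8 + 1/14 = -111/14 ≈ -7.9286)
L(d) = -2/d + d/6 (L(d) = -2/d + d*(1/6) = -2/d + d/6)
(Y(L(-3)) + 36)*D = ((-2/(-3) + (1/6)*(-3)) + 36)*(-111/14) = ((-2*(-1/3) - 1/2) + 36)*(-111/14) = ((2/3 - 1/2) + 36)*(-111/14) = (1/6 + 36)*(-111/14) = (217/6)*(-111/14) = -1147/4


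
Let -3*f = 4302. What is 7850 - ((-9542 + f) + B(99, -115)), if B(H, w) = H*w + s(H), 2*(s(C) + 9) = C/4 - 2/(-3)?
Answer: 724975/24 ≈ 30207.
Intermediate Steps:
f = -1434 (f = -⅓*4302 = -1434)
s(C) = -26/3 + C/8 (s(C) = -9 + (C/4 - 2/(-3))/2 = -9 + (C*(¼) - 2*(-⅓))/2 = -9 + (C/4 + ⅔)/2 = -9 + (⅔ + C/4)/2 = -9 + (⅓ + C/8) = -26/3 + C/8)
B(H, w) = -26/3 + H/8 + H*w (B(H, w) = H*w + (-26/3 + H/8) = -26/3 + H/8 + H*w)
7850 - ((-9542 + f) + B(99, -115)) = 7850 - ((-9542 - 1434) + (-26/3 + (⅛)*99 + 99*(-115))) = 7850 - (-10976 + (-26/3 + 99/8 - 11385)) = 7850 - (-10976 - 273151/24) = 7850 - 1*(-536575/24) = 7850 + 536575/24 = 724975/24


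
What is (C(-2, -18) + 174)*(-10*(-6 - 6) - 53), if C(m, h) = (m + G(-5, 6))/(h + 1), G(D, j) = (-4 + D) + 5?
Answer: 198588/17 ≈ 11682.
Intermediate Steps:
G(D, j) = 1 + D
C(m, h) = (-4 + m)/(1 + h) (C(m, h) = (m + (1 - 5))/(h + 1) = (m - 4)/(1 + h) = (-4 + m)/(1 + h))
(C(-2, -18) + 174)*(-10*(-6 - 6) - 53) = ((-4 - 2)/(1 - 18) + 174)*(-10*(-6 - 6) - 53) = (-6/(-17) + 174)*(-10*(-12) - 53) = (-1/17*(-6) + 174)*(120 - 53) = (6/17 + 174)*67 = (2964/17)*67 = 198588/17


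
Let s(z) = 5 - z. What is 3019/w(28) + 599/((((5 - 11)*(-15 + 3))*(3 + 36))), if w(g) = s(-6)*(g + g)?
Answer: 138224/27027 ≈ 5.1143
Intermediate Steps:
w(g) = 22*g (w(g) = (5 - 1*(-6))*(g + g) = (5 + 6)*(2*g) = 11*(2*g) = 22*g)
3019/w(28) + 599/((((5 - 11)*(-15 + 3))*(3 + 36))) = 3019/((22*28)) + 599/((((5 - 11)*(-15 + 3))*(3 + 36))) = 3019/616 + 599/((-6*(-12)*39)) = 3019*(1/616) + 599/((72*39)) = 3019/616 + 599/2808 = 138224/27027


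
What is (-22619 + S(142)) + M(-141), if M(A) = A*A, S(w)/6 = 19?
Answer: -2624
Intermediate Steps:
S(w) = 114 (S(w) = 6*19 = 114)
M(A) = A²
(-22619 + S(142)) + M(-141) = (-22619 + 114) + (-141)² = -22505 + 19881 = -2624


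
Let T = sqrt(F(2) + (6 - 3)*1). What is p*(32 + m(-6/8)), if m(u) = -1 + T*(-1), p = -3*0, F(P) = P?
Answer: 0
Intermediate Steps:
p = 0
T = sqrt(5) (T = sqrt(2 + (6 - 3)*1) = sqrt(2 + 3*1) = sqrt(2 + 3) = sqrt(5) ≈ 2.2361)
m(u) = -1 - sqrt(5) (m(u) = -1 + sqrt(5)*(-1) = -1 - sqrt(5))
p*(32 + m(-6/8)) = 0*(32 + (-1 - sqrt(5))) = 0*(31 - sqrt(5)) = 0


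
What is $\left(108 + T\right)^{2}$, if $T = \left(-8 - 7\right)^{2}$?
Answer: $110889$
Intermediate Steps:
$T = 225$ ($T = \left(-15\right)^{2} = 225$)
$\left(108 + T\right)^{2} = \left(108 + 225\right)^{2} = 333^{2} = 110889$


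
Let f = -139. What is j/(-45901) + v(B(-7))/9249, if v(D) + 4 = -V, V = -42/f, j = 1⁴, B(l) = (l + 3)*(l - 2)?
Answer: -28734409/59010830511 ≈ -0.00048693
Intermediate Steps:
B(l) = (-2 + l)*(3 + l) (B(l) = (3 + l)*(-2 + l) = (-2 + l)*(3 + l))
j = 1
V = 42/139 (V = -42/(-139) = -42*(-1/139) = 42/139 ≈ 0.30216)
v(D) = -598/139 (v(D) = -4 - 1*42/139 = -4 - 42/139 = -598/139)
j/(-45901) + v(B(-7))/9249 = 1/(-45901) - 598/139/9249 = 1*(-1/45901) - 598/139*1/9249 = -1/45901 - 598/1285611 = -28734409/59010830511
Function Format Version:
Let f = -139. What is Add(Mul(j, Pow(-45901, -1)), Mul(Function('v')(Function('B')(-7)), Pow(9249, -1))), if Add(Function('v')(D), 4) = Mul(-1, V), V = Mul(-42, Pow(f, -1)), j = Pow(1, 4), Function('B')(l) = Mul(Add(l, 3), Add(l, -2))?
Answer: Rational(-28734409, 59010830511) ≈ -0.00048693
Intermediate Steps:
Function('B')(l) = Mul(Add(-2, l), Add(3, l)) (Function('B')(l) = Mul(Add(3, l), Add(-2, l)) = Mul(Add(-2, l), Add(3, l)))
j = 1
V = Rational(42, 139) (V = Mul(-42, Pow(-139, -1)) = Mul(-42, Rational(-1, 139)) = Rational(42, 139) ≈ 0.30216)
Function('v')(D) = Rational(-598, 139) (Function('v')(D) = Add(-4, Mul(-1, Rational(42, 139))) = Add(-4, Rational(-42, 139)) = Rational(-598, 139))
Add(Mul(j, Pow(-45901, -1)), Mul(Function('v')(Function('B')(-7)), Pow(9249, -1))) = Add(Mul(1, Pow(-45901, -1)), Mul(Rational(-598, 139), Pow(9249, -1))) = Add(Mul(1, Rational(-1, 45901)), Mul(Rational(-598, 139), Rational(1, 9249))) = Add(Rational(-1, 45901), Rational(-598, 1285611)) = Rational(-28734409, 59010830511)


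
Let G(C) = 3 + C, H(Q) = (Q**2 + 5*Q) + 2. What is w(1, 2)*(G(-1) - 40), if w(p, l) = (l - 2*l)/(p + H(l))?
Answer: 76/17 ≈ 4.4706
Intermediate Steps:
H(Q) = 2 + Q**2 + 5*Q
w(p, l) = -l/(2 + p + l**2 + 5*l) (w(p, l) = (l - 2*l)/(p + (2 + l**2 + 5*l)) = (-l)/(2 + p + l**2 + 5*l) = -l/(2 + p + l**2 + 5*l))
w(1, 2)*(G(-1) - 40) = (-1*2/(2 + 1 + 2**2 + 5*2))*((3 - 1) - 40) = (-1*2/(2 + 1 + 4 + 10))*(2 - 40) = -1*2/17*(-38) = -1*2*1/17*(-38) = -2/17*(-38) = 76/17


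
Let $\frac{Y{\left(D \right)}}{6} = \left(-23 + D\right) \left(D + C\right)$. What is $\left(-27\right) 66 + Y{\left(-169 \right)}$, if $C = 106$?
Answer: $70794$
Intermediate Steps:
$Y{\left(D \right)} = 6 \left(-23 + D\right) \left(106 + D\right)$ ($Y{\left(D \right)} = 6 \left(-23 + D\right) \left(D + 106\right) = 6 \left(-23 + D\right) \left(106 + D\right)$)
$\left(-27\right) 66 + Y{\left(-169 \right)} = \left(-27\right) 66 + \left(-14628 + 6 \left(-169\right)^{2} + 498 \left(-169\right)\right) = -1782 - -72576 = -1782 + 72576 = 70794$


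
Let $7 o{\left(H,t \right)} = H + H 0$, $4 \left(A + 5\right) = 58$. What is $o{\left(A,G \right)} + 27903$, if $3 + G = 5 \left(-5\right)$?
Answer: $\frac{390661}{14} \approx 27904.0$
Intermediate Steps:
$A = \frac{19}{2}$ ($A = -5 + \frac{1}{4} \cdot 58 = -5 + \frac{29}{2} = \frac{19}{2} \approx 9.5$)
$G = -28$ ($G = -3 + 5 \left(-5\right) = -3 - 25 = -28$)
$o{\left(H,t \right)} = \frac{H}{7}$ ($o{\left(H,t \right)} = \frac{H + H 0}{7} = \frac{H + 0}{7} = \frac{H}{7}$)
$o{\left(A,G \right)} + 27903 = \frac{1}{7} \cdot \frac{19}{2} + 27903 = \frac{19}{14} + 27903 = \frac{390661}{14}$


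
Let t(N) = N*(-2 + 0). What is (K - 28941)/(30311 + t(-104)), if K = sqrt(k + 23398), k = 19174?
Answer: -9647/10173 + 2*sqrt(10643)/30519 ≈ -0.94153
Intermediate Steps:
t(N) = -2*N (t(N) = N*(-2) = -2*N)
K = 2*sqrt(10643) (K = sqrt(19174 + 23398) = sqrt(42572) = 2*sqrt(10643) ≈ 206.33)
(K - 28941)/(30311 + t(-104)) = (2*sqrt(10643) - 28941)/(30311 - 2*(-104)) = (-28941 + 2*sqrt(10643))/(30311 + 208) = (-28941 + 2*sqrt(10643))/30519 = (-28941 + 2*sqrt(10643))*(1/30519) = -9647/10173 + 2*sqrt(10643)/30519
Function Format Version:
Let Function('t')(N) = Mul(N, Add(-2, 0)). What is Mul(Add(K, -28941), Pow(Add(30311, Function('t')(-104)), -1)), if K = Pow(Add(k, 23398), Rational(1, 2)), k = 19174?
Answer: Add(Rational(-9647, 10173), Mul(Rational(2, 30519), Pow(10643, Rational(1, 2)))) ≈ -0.94153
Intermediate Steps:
Function('t')(N) = Mul(-2, N) (Function('t')(N) = Mul(N, -2) = Mul(-2, N))
K = Mul(2, Pow(10643, Rational(1, 2))) (K = Pow(Add(19174, 23398), Rational(1, 2)) = Pow(42572, Rational(1, 2)) = Mul(2, Pow(10643, Rational(1, 2))) ≈ 206.33)
Mul(Add(K, -28941), Pow(Add(30311, Function('t')(-104)), -1)) = Mul(Add(Mul(2, Pow(10643, Rational(1, 2))), -28941), Pow(Add(30311, Mul(-2, -104)), -1)) = Mul(Add(-28941, Mul(2, Pow(10643, Rational(1, 2)))), Pow(Add(30311, 208), -1)) = Mul(Add(-28941, Mul(2, Pow(10643, Rational(1, 2)))), Pow(30519, -1)) = Mul(Add(-28941, Mul(2, Pow(10643, Rational(1, 2)))), Rational(1, 30519)) = Add(Rational(-9647, 10173), Mul(Rational(2, 30519), Pow(10643, Rational(1, 2))))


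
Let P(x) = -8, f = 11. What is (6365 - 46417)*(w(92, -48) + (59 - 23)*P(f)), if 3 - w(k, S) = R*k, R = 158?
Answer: 593610692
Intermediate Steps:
w(k, S) = 3 - 158*k
(6365 - 46417)*(w(92, -48) + (59 - 23)*P(f)) = (6365 - 46417)*((3 - 158*92) + (59 - 23)*(-8)) = -40052*((3 - 14536) + 36*(-8)) = -40052*(-14533 - 288) = -40052*(-14821) = 593610692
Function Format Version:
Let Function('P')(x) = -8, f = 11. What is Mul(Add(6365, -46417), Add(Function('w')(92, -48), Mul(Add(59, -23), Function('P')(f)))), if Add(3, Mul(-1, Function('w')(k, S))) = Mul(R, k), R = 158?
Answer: 593610692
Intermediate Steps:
Function('w')(k, S) = Add(3, Mul(-158, k)) (Function('w')(k, S) = Add(3, Mul(-1, Mul(158, k))) = Add(3, Mul(-158, k)))
Mul(Add(6365, -46417), Add(Function('w')(92, -48), Mul(Add(59, -23), Function('P')(f)))) = Mul(Add(6365, -46417), Add(Add(3, Mul(-158, 92)), Mul(Add(59, -23), -8))) = Mul(-40052, Add(Add(3, -14536), Mul(36, -8))) = Mul(-40052, Add(-14533, -288)) = Mul(-40052, -14821) = 593610692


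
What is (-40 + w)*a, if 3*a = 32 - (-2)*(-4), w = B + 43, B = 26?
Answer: 232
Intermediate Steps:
w = 69 (w = 26 + 43 = 69)
a = 8 (a = (32 - (-2)*(-4))/3 = (32 - 1*8)/3 = (32 - 8)/3 = (1/3)*24 = 8)
(-40 + w)*a = (-40 + 69)*8 = 29*8 = 232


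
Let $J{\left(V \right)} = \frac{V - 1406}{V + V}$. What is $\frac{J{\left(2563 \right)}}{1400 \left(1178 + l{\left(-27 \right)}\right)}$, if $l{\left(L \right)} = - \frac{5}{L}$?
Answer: $\frac{2403}{17560650800} \approx 1.3684 \cdot 10^{-7}$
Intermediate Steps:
$J{\left(V \right)} = \frac{-1406 + V}{2 V}$
$\frac{J{\left(2563 \right)}}{1400 \left(1178 + l{\left(-27 \right)}\right)} = \frac{\frac{1}{2} \cdot \frac{1}{2563} \left(-1406 + 2563\right)}{1400 \left(1178 - \frac{5}{-27}\right)} = \frac{\frac{1}{2} \cdot \frac{1}{2563} \cdot 1157}{1400 \left(1178 - - \frac{5}{27}\right)} = \frac{1157}{5126 \cdot 1400 \left(1178 + \frac{5}{27}\right)} = \frac{1157}{5126 \cdot 1400 \cdot \frac{31811}{27}} = \frac{1157}{5126 \cdot \frac{44535400}{27}} = \frac{1157}{5126} \cdot \frac{27}{44535400} = \frac{2403}{17560650800}$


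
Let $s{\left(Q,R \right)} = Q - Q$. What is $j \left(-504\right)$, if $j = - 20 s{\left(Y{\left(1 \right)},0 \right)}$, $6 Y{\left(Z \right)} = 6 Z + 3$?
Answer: $0$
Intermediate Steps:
$Y{\left(Z \right)} = \frac{1}{2} + Z$ ($Y{\left(Z \right)} = \frac{6 Z + 3}{6} = \frac{3 + 6 Z}{6} = \frac{1}{2} + Z$)
$s{\left(Q,R \right)} = 0$
$j = 0$ ($j = \left(-20\right) 0 = 0$)
$j \left(-504\right) = 0 \left(-504\right) = 0$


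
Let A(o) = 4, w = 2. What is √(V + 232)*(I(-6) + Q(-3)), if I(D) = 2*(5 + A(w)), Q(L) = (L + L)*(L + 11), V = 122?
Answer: -30*√354 ≈ -564.45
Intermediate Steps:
Q(L) = 2*L*(11 + L) (Q(L) = (2*L)*(11 + L) = 2*L*(11 + L))
I(D) = 18 (I(D) = 2*(5 + 4) = 2*9 = 18)
√(V + 232)*(I(-6) + Q(-3)) = √(122 + 232)*(18 + 2*(-3)*(11 - 3)) = √354*(18 + 2*(-3)*8) = √354*(18 - 48) = √354*(-30) = -30*√354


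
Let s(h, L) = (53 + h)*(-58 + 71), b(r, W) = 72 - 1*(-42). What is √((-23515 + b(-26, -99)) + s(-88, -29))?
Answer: 4*I*√1491 ≈ 154.45*I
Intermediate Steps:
b(r, W) = 114 (b(r, W) = 72 + 42 = 114)
s(h, L) = 689 + 13*h (s(h, L) = (53 + h)*13 = 689 + 13*h)
√((-23515 + b(-26, -99)) + s(-88, -29)) = √((-23515 + 114) + (689 + 13*(-88))) = √(-23401 + (689 - 1144)) = √(-23401 - 455) = √(-23856) = 4*I*√1491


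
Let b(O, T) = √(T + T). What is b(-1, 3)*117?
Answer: 117*√6 ≈ 286.59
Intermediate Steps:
b(O, T) = √2*√T (b(O, T) = √(2*T) = √2*√T)
b(-1, 3)*117 = (√2*√3)*117 = √6*117 = 117*√6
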